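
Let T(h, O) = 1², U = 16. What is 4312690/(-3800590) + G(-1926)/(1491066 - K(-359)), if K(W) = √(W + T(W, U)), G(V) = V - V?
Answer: -431269/380059 ≈ -1.1347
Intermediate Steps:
T(h, O) = 1
G(V) = 0
K(W) = √(1 + W) (K(W) = √(W + 1) = √(1 + W))
4312690/(-3800590) + G(-1926)/(1491066 - K(-359)) = 4312690/(-3800590) + 0/(1491066 - √(1 - 359)) = 4312690*(-1/3800590) + 0/(1491066 - √(-358)) = -431269/380059 + 0/(1491066 - I*√358) = -431269/380059 + 0 = -431269/380059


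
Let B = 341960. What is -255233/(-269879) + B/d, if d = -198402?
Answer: -20824542587/26772266679 ≈ -0.77784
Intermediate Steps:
-255233/(-269879) + B/d = -255233/(-269879) + 341960/(-198402) = -255233*(-1/269879) + 341960*(-1/198402) = 255233/269879 - 170980/99201 = -20824542587/26772266679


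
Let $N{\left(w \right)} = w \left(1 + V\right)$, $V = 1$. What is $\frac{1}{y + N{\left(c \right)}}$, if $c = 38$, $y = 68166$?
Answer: $\frac{1}{68242} \approx 1.4654 \cdot 10^{-5}$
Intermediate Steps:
$N{\left(w \right)} = 2 w$ ($N{\left(w \right)} = w \left(1 + 1\right) = w 2 = 2 w$)
$\frac{1}{y + N{\left(c \right)}} = \frac{1}{68166 + 2 \cdot 38} = \frac{1}{68166 + 76} = \frac{1}{68242}$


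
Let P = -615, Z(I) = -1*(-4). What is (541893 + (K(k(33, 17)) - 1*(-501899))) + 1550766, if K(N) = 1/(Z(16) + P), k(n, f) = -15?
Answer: 1585274937/611 ≈ 2.5946e+6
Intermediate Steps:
Z(I) = 4
K(N) = -1/611 (K(N) = 1/(4 - 615) = 1/(-611) = -1/611)
(541893 + (K(k(33, 17)) - 1*(-501899))) + 1550766 = (541893 + (-1/611 - 1*(-501899))) + 1550766 = (541893 + (-1/611 + 501899)) + 1550766 = (541893 + 306660288/611) + 1550766 = 637756911/611 + 1550766 = 1585274937/611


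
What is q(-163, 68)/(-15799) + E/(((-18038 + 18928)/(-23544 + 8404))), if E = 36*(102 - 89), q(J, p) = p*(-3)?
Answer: -11194394892/1406111 ≈ -7961.2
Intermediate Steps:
q(J, p) = -3*p
E = 468 (E = 36*13 = 468)
q(-163, 68)/(-15799) + E/(((-18038 + 18928)/(-23544 + 8404))) = -3*68/(-15799) + 468/(((-18038 + 18928)/(-23544 + 8404))) = -204*(-1/15799) + 468/((890/(-15140))) = 204/15799 + 468/((890*(-1/15140))) = 204/15799 + 468/(-89/1514) = 204/15799 + 468*(-1514/89) = 204/15799 - 708552/89 = -11194394892/1406111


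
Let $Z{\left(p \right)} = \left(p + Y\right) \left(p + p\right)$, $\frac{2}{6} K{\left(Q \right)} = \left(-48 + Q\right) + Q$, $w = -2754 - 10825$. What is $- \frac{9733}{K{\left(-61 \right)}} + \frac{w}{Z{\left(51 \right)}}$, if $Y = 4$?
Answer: $\frac{46742}{2805} \approx 16.664$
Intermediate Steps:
$w = -13579$
$K{\left(Q \right)} = -144 + 6 Q$ ($K{\left(Q \right)} = 3 \left(\left(-48 + Q\right) + Q\right) = 3 \left(-48 + 2 Q\right) = -144 + 6 Q$)
$Z{\left(p \right)} = 2 p \left(4 + p\right)$ ($Z{\left(p \right)} = \left(p + 4\right) \left(p + p\right) = \left(4 + p\right) 2 p = 2 p \left(4 + p\right)$)
$- \frac{9733}{K{\left(-61 \right)}} + \frac{w}{Z{\left(51 \right)}} = - \frac{9733}{-144 + 6 \left(-61\right)} - \frac{13579}{2 \cdot 51 \left(4 + 51\right)} = - \frac{9733}{-144 - 366} - \frac{13579}{2 \cdot 51 \cdot 55} = - \frac{9733}{-510} - \frac{13579}{5610} = \left(-9733\right) \left(- \frac{1}{510}\right) - \frac{13579}{5610} = \frac{9733}{510} - \frac{13579}{5610} = \frac{46742}{2805}$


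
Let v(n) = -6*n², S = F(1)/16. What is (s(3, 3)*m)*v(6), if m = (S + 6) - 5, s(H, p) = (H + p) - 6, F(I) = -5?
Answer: 0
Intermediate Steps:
S = -5/16 ≈ -0.31250
s(H, p) = -6 + H + p
m = 11/16 (m = (-5/16 + 6) - 5 = 91/16 - 5 = 11/16 ≈ 0.68750)
(s(3, 3)*m)*v(6) = ((-6 + 3 + 3)*(11/16))*(-6*6²) = (0*(11/16))*(-6*36) = 0*(-216) = 0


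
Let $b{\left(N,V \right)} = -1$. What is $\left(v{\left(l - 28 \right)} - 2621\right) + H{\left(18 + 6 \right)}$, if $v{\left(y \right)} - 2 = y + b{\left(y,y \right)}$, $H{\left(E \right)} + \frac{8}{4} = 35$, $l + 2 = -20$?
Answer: $-2637$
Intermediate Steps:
$l = -22$ ($l = -2 - 20 = -22$)
$H{\left(E \right)} = 33$ ($H{\left(E \right)} = -2 + 35 = 33$)
$v{\left(y \right)} = 1 + y$ ($v{\left(y \right)} = 2 + \left(y - 1\right) = 2 + \left(-1 + y\right) = 1 + y$)
$\left(v{\left(l - 28 \right)} - 2621\right) + H{\left(18 + 6 \right)} = \left(\left(1 - 50\right) - 2621\right) + 33 = \left(-49 - 2621\right) + 33 = -2670 + 33 = -2637$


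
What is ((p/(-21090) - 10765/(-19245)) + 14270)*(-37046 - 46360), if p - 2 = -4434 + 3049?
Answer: -5367749889894979/4509745 ≈ -1.1903e+9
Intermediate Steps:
p = -1383 (p = 2 + (-4434 + 3049) = 2 - 1385 = -1383)
((p/(-21090) - 10765/(-19245)) + 14270)*(-37046 - 46360) = ((-1383/(-21090) - 10765/(-19245)) + 14270)*(-37046 - 46360) = ((-1383*(-1/21090) - 10765*(-1/19245)) + 14270)*(-83406) = ((461/7030 + 2153/3849) + 14270)*(-83406) = (16909979/27058470 + 14270)*(-83406) = (386141276879/27058470)*(-83406) = -5367749889894979/4509745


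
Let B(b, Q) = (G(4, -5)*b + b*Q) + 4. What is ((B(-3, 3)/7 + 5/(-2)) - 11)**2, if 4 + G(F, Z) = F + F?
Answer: 49729/196 ≈ 253.72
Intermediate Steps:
G(F, Z) = -4 + 2*F (G(F, Z) = -4 + (F + F) = -4 + 2*F)
B(b, Q) = 4 + 4*b + Q*b (B(b, Q) = ((-4 + 2*4)*b + b*Q) + 4 = ((-4 + 8)*b + Q*b) + 4 = (4*b + Q*b) + 4 = 4 + 4*b + Q*b)
((B(-3, 3)/7 + 5/(-2)) - 11)**2 = (((4 + 4*(-3) + 3*(-3))/7 + 5/(-2)) - 11)**2 = (((4 - 12 - 9)*(1/7) + 5*(-1/2)) - 11)**2 = ((-17*1/7 - 5/2) - 11)**2 = ((-17/7 - 5/2) - 11)**2 = (-69/14 - 11)**2 = (-223/14)**2 = 49729/196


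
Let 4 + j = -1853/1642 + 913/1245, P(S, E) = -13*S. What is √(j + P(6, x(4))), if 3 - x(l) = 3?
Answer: I*√49983949590/24630 ≈ 9.0772*I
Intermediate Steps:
x(l) = 0 (x(l) = 3 - 1*3 = 3 - 3 = 0)
j = -108253/24630 (j = -4 + (-1853/1642 + 913/1245) = -4 + (-1853*1/1642 + 913*(1/1245)) = -4 + (-1853/1642 + 11/15) = -4 - 9733/24630 = -108253/24630 ≈ -4.3952)
√(j + P(6, x(4))) = √(-108253/24630 - 13*6) = √(-108253/24630 - 78) = √(-2029393/24630) = I*√49983949590/24630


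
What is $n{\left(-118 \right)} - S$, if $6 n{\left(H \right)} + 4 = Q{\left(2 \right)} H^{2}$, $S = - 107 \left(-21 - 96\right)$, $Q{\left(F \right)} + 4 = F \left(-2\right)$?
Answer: $-31085$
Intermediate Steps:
$Q{\left(F \right)} = -4 - 2 F$ ($Q{\left(F \right)} = -4 + F \left(-2\right) = -4 - 2 F$)
$S = 12519$ ($S = \left(-107\right) \left(-117\right) = 12519$)
$n{\left(H \right)} = - \frac{2}{3} - \frac{4 H^{2}}{3}$ ($n{\left(H \right)} = - \frac{2}{3} + \frac{\left(-4 - 4\right) H^{2}}{6} = - \frac{2}{3} + \frac{\left(-8\right) H^{2}}{6} = - \frac{2}{3} - \frac{4 H^{2}}{3}$)
$n{\left(-118 \right)} - S = \left(- \frac{2}{3} - \frac{4 \left(-118\right)^{2}}{3}\right) - 12519 = \left(- \frac{2}{3} - \frac{55696}{3}\right) - 12519 = -18566 - 12519 = -31085$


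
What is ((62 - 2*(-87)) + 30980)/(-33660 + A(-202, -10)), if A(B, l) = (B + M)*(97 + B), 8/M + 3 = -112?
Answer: -358984/143091 ≈ -2.5088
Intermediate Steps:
M = -8/115 (M = 8/(-3 - 112) = 8/(-115) = 8*(-1/115) = -8/115 ≈ -0.069565)
A(B, l) = (97 + B)*(-8/115 + B) (A(B, l) = (B - 8/115)*(97 + B) = (-8/115 + B)*(97 + B) = (97 + B)*(-8/115 + B))
((62 - 2*(-87)) + 30980)/(-33660 + A(-202, -10)) = ((62 - 2*(-87)) + 30980)/(-33660 + (-776/115 + (-202)**2 + (11147/115)*(-202))) = ((62 + 174) + 30980)/(-33660 + (-776/115 + 40804 - 2251694/115)) = (236 + 30980)/(-33660 + 487998/23) = 31216/(-286182/23) = 31216*(-23/286182) = -358984/143091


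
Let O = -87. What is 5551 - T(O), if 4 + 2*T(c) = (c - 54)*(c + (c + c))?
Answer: -25695/2 ≈ -12848.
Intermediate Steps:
T(c) = -2 + 3*c*(-54 + c)/2 (T(c) = -2 + ((c - 54)*(c + (c + c)))/2 = -2 + ((-54 + c)*(c + 2*c))/2 = -2 + ((-54 + c)*(3*c))/2 = -2 + (3*c*(-54 + c))/2 = -2 + 3*c*(-54 + c)/2)
5551 - T(O) = 5551 - (-2 - 81*(-87) + (3/2)*(-87)**2) = 5551 - (-2 + 7047 + (3/2)*7569) = 5551 - (-2 + 7047 + 22707/2) = 5551 - 1*36797/2 = 5551 - 36797/2 = -25695/2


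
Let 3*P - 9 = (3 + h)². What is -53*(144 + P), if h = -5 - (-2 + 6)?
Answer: -8427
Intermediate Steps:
h = -9 (h = -5 - 1*4 = -5 - 4 = -9)
P = 15 (P = 3 + (3 - 9)²/3 = 3 + (⅓)*(-6)² = 3 + (⅓)*36 = 3 + 12 = 15)
-53*(144 + P) = -53*(144 + 15) = -53*159 = -8427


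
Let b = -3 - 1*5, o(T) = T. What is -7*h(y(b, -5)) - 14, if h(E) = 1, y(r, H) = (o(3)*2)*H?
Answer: -21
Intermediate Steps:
b = -8 (b = -3 - 5 = -8)
y(r, H) = 6*H (y(r, H) = (3*2)*H = 6*H)
-7*h(y(b, -5)) - 14 = -7*1 - 14 = -7 - 14 = -21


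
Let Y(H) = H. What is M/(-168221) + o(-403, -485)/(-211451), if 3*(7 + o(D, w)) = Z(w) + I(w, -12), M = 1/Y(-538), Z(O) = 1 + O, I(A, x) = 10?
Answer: 14933189621/19136928284998 ≈ 0.00078033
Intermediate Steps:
M = -1/538 (M = 1/(-538) = -1/538 ≈ -0.0018587)
o(D, w) = -10/3 + w/3 (o(D, w) = -7 + ((1 + w) + 10)/3 = -7 + (11 + w)/3 = -7 + (11/3 + w/3) = -10/3 + w/3)
M/(-168221) + o(-403, -485)/(-211451) = -1/538/(-168221) + (-10/3 + (⅓)*(-485))/(-211451) = -1/538*(-1/168221) + (-10/3 - 485/3)*(-1/211451) = 1/90502898 - 165*(-1/211451) = 1/90502898 + 165/211451 = 14933189621/19136928284998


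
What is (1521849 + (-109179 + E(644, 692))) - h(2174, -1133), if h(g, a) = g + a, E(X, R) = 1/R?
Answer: 976847269/692 ≈ 1.4116e+6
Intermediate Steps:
h(g, a) = a + g
(1521849 + (-109179 + E(644, 692))) - h(2174, -1133) = (1521849 + (-109179 + 1/692)) - (-1133 + 2174) = (1521849 + (-109179 + 1/692)) - 1*1041 = (1521849 - 75551867/692) - 1041 = 977567641/692 - 1041 = 976847269/692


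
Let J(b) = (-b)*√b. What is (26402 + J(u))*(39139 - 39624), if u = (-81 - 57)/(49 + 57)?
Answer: -12804970 - 33465*I*√3657/2809 ≈ -1.2805e+7 - 720.45*I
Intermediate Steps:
u = -69/53 (u = -138/106 = -138*1/106 = -69/53 ≈ -1.3019)
J(b) = -b^(3/2)
(26402 + J(u))*(39139 - 39624) = (26402 - (-69/53)^(3/2))*(39139 - 39624) = (26402 - (-69)*I*√3657/2809)*(-485) = (26402 + 69*I*√3657/2809)*(-485) = -12804970 - 33465*I*√3657/2809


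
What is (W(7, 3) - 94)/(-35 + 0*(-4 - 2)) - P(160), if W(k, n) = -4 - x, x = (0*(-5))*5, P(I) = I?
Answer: -786/5 ≈ -157.20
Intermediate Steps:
x = 0 (x = 0*5 = 0)
W(k, n) = -4 (W(k, n) = -4 - 1*0 = -4 + 0 = -4)
(W(7, 3) - 94)/(-35 + 0*(-4 - 2)) - P(160) = (-4 - 94)/(-35 + 0*(-4 - 2)) - 1*160 = -98/(-35 + 0*(-6)) - 160 = -98/(-35 + 0) - 160 = -98/(-35) - 160 = -98*(-1/35) - 160 = 14/5 - 160 = -786/5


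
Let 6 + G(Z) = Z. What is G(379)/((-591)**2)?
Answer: 373/349281 ≈ 0.0010679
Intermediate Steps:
G(Z) = -6 + Z
G(379)/((-591)**2) = (-6 + 379)/((-591)**2) = 373/349281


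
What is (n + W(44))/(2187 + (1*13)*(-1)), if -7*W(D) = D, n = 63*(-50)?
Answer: -11047/7609 ≈ -1.4518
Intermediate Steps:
n = -3150
W(D) = -D/7
(n + W(44))/(2187 + (1*13)*(-1)) = (-3150 - ⅐*44)/(2187 + (1*13)*(-1)) = (-3150 - 44/7)/(2187 + 13*(-1)) = -22094/(7*(2187 - 13)) = -22094/7/2174 = -22094/7*1/2174 = -11047/7609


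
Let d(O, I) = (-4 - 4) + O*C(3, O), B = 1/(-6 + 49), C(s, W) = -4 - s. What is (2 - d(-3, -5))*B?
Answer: -11/43 ≈ -0.25581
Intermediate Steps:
B = 1/43 ≈ 0.023256
d(O, I) = -8 - 7*O (d(O, I) = (-4 - 4) + O*(-4 - 1*3) = -8 + O*(-4 - 3) = -8 + O*(-7) = -8 - 7*O)
(2 - d(-3, -5))*B = (2 - (-8 - 7*(-3)))*(1/43) = (2 - (-8 + 21))*(1/43) = (2 - 1*13)*(1/43) = (2 - 13)*(1/43) = -11*1/43 = -11/43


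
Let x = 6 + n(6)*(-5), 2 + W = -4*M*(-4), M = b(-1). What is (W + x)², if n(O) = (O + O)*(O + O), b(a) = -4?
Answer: 608400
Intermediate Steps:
n(O) = 4*O² (n(O) = (2*O)*(2*O) = 4*O²)
M = -4
W = -66 (W = -2 - 4*(-4)*(-4) = -2 + 16*(-4) = -2 - 64 = -66)
x = -714 (x = 6 + (4*6²)*(-5) = 6 + (4*36)*(-5) = 6 + 144*(-5) = 6 - 720 = -714)
(W + x)² = (-66 - 714)² = (-780)² = 608400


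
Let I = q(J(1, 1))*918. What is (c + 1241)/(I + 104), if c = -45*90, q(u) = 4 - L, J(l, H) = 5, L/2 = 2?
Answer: -2809/104 ≈ -27.010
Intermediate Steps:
L = 4 (L = 2*2 = 4)
q(u) = 0 (q(u) = 4 - 1*4 = 4 - 4 = 0)
c = -4050
I = 0 (I = 0*918 = 0)
(c + 1241)/(I + 104) = (-4050 + 1241)/(0 + 104) = -2809/104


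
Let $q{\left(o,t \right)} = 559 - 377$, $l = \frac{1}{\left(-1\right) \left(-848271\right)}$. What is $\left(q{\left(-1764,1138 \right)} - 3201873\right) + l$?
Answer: $- \frac{2715901626260}{848271} \approx -3.2017 \cdot 10^{6}$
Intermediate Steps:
$l = \frac{1}{848271} \approx 1.1789 \cdot 10^{-6}$
$q{\left(o,t \right)} = 182$ ($q{\left(o,t \right)} = 559 - 377 = 182$)
$\left(q{\left(-1764,1138 \right)} - 3201873\right) + l = \left(182 - 3201873\right) + \frac{1}{848271} = -3201691 + \frac{1}{848271} = - \frac{2715901626260}{848271}$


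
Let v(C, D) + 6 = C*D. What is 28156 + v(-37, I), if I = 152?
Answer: 22526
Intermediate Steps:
v(C, D) = -6 + C*D
28156 + v(-37, I) = 28156 + (-6 - 37*152) = 28156 + (-6 - 5624) = 28156 - 5630 = 22526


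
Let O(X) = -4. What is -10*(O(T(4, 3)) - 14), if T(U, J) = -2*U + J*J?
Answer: 180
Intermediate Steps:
T(U, J) = J² - 2*U (T(U, J) = -2*U + J² = J² - 2*U)
-10*(O(T(4, 3)) - 14) = -10*(-4 - 14) = -10*(-18) = 180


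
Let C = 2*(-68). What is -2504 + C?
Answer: -2640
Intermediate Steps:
C = -136
-2504 + C = -2504 - 136 = -2640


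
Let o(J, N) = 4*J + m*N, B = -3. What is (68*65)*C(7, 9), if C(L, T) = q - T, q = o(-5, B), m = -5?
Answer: -61880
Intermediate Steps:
o(J, N) = -5*N + 4*J (o(J, N) = 4*J - 5*N = -5*N + 4*J)
q = -5 (q = -5*(-3) + 4*(-5) = 15 - 20 = -5)
C(L, T) = -5 - T
(68*65)*C(7, 9) = (68*65)*(-5 - 1*9) = 4420*(-5 - 9) = 4420*(-14) = -61880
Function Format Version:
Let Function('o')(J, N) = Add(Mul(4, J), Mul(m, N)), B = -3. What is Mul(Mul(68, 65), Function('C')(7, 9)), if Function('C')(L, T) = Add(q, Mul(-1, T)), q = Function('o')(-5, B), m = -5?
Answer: -61880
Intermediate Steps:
Function('o')(J, N) = Add(Mul(-5, N), Mul(4, J)) (Function('o')(J, N) = Add(Mul(4, J), Mul(-5, N)) = Add(Mul(-5, N), Mul(4, J)))
q = -5 (q = Add(Mul(-5, -3), Mul(4, -5)) = Add(15, -20) = -5)
Function('C')(L, T) = Add(-5, Mul(-1, T))
Mul(Mul(68, 65), Function('C')(7, 9)) = Mul(Mul(68, 65), Add(-5, Mul(-1, 9))) = Mul(4420, Add(-5, -9)) = Mul(4420, -14) = -61880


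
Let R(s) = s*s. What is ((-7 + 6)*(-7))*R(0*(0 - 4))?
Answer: 0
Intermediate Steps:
R(s) = s²
((-7 + 6)*(-7))*R(0*(0 - 4)) = ((-7 + 6)*(-7))*(0*(0 - 4))² = (-1*(-7))*(0*(-4))² = 7*0² = 7*0 = 0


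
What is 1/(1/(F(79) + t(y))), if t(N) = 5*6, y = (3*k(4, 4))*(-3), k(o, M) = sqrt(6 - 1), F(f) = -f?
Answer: -49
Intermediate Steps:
k(o, M) = sqrt(5)
y = -9*sqrt(5) (y = (3*sqrt(5))*(-3) = -9*sqrt(5) ≈ -20.125)
t(N) = 30
1/(1/(F(79) + t(y))) = 1/(1/(-1*79 + 30)) = 1/(1/(-79 + 30)) = 1/(1/(-49)) = 1/(-1/49) = -49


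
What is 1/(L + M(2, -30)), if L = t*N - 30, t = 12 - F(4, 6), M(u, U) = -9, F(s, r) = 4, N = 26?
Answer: 1/169 ≈ 0.0059172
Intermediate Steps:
t = 8 (t = 12 - 1*4 = 12 - 4 = 8)
L = 178 (L = 8*26 - 30 = 208 - 30 = 178)
1/(L + M(2, -30)) = 1/(178 - 9) = 1/169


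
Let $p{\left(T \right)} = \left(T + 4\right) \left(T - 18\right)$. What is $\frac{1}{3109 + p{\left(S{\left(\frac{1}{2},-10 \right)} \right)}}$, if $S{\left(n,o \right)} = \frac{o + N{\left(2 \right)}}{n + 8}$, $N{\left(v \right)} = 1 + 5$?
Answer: $\frac{289}{879661} \approx 0.00032854$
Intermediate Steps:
$N{\left(v \right)} = 6$
$S{\left(n,o \right)} = \frac{6 + o}{8 + n}$ ($S{\left(n,o \right)} = \frac{o + 6}{n + 8} = \frac{6 + o}{8 + n}$)
$p{\left(T \right)} = \left(-18 + T\right) \left(4 + T\right)$ ($p{\left(T \right)} = \left(4 + T\right) \left(-18 + T\right) = \left(-18 + T\right) \left(4 + T\right)$)
$\frac{1}{3109 + p{\left(S{\left(\frac{1}{2},-10 \right)} \right)}} = \frac{1}{3109 - \left(72 - \frac{\left(6 - 10\right)^{2}}{\left(8 + \frac{1}{2}\right)^{2}} + \frac{14 \left(6 - 10\right)}{8 + \frac{1}{2}}\right)} = \frac{1}{3109 - \left(72 - \frac{16}{\left(8 + \frac{1}{2}\right)^{2}} + 14 \frac{1}{8 + \frac{1}{2}} \left(-4\right)\right)} = \frac{1}{3109 - \left(72 - \frac{64}{289} + 14 \frac{1}{\frac{17}{2}} \left(-4\right)\right)} = \frac{1}{3109 - \left(72 - \frac{64}{289} + 14 \cdot \frac{2}{17} \left(-4\right)\right)} = \frac{1}{3109 - \left(\frac{1112}{17} - \frac{64}{289}\right)} = \frac{1}{3109 + \left(-72 + \frac{64}{289} + \frac{112}{17}\right)} = \frac{1}{3109 - \frac{18840}{289}} = \frac{1}{\frac{879661}{289}} = \frac{289}{879661}$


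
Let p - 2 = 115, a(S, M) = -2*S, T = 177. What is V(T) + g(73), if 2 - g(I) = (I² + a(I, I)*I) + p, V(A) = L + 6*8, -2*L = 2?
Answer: 5261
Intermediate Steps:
L = -1 (L = -½*2 = -1)
V(A) = 47 (V(A) = -1 + 6*8 = -1 + 48 = 47)
p = 117 (p = 2 + 115 = 117)
g(I) = -115 + I² (g(I) = 2 - ((I² + (-2*I)*I) + 117) = 2 - ((I² - 2*I²) + 117) = 2 - (-I² + 117) = 2 - (117 - I²) = 2 + (-117 + I²) = -115 + I²)
V(T) + g(73) = 47 + (-115 + 73²) = 47 + (-115 + 5329) = 47 + 5214 = 5261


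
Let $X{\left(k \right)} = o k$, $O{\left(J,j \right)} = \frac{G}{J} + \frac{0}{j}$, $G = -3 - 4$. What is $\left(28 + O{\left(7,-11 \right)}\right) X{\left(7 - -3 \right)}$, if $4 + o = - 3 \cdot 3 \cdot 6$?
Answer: $-15660$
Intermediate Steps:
$G = -7$
$o = -58$ ($o = -4 - 3 \cdot 3 \cdot 6 = -4 - 54 = -58$)
$O{\left(J,j \right)} = - \frac{7}{J}$ ($O{\left(J,j \right)} = - \frac{7}{J} + \frac{0}{j} = - \frac{7}{J} + 0 = - \frac{7}{J}$)
$X{\left(k \right)} = - 58 k$
$\left(28 + O{\left(7,-11 \right)}\right) X{\left(7 - -3 \right)} = \left(28 - \frac{7}{7}\right) \left(- 58 \left(7 - -3\right)\right) = \left(28 - 1\right) \left(- 58 \left(7 + 3\right)\right) = \left(28 - 1\right) \left(\left(-58\right) 10\right) = 27 \left(-580\right) = -15660$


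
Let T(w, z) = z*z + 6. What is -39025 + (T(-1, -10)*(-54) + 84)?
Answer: -44665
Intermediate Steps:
T(w, z) = 6 + z² (T(w, z) = z² + 6 = 6 + z²)
-39025 + (T(-1, -10)*(-54) + 84) = -39025 + ((6 + (-10)²)*(-54) + 84) = -39025 + ((6 + 100)*(-54) + 84) = -39025 + (106*(-54) + 84) = -39025 + (-5724 + 84) = -39025 - 5640 = -44665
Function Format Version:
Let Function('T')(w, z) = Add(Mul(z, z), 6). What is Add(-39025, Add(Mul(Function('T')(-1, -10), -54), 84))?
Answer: -44665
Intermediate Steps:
Function('T')(w, z) = Add(6, Pow(z, 2)) (Function('T')(w, z) = Add(Pow(z, 2), 6) = Add(6, Pow(z, 2)))
Add(-39025, Add(Mul(Function('T')(-1, -10), -54), 84)) = Add(-39025, Add(Mul(Add(6, Pow(-10, 2)), -54), 84)) = Add(-39025, Add(Mul(Add(6, 100), -54), 84)) = Add(-39025, Add(Mul(106, -54), 84)) = Add(-39025, Add(-5724, 84)) = Add(-39025, -5640) = -44665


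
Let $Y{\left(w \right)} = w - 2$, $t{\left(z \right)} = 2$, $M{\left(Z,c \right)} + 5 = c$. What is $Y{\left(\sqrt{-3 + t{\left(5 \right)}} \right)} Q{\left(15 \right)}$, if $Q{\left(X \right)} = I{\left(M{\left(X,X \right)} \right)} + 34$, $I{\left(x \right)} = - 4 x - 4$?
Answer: $20 - 10 i \approx 20.0 - 10.0 i$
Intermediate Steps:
$M{\left(Z,c \right)} = -5 + c$
$I{\left(x \right)} = -4 - 4 x$
$Q{\left(X \right)} = 50 - 4 X$ ($Q{\left(X \right)} = \left(-4 - 4 \left(-5 + X\right)\right) + 34 = \left(-4 - \left(-20 + 4 X\right)\right) + 34 = \left(16 - 4 X\right) + 34 = 50 - 4 X$)
$Y{\left(w \right)} = -2 + w$
$Y{\left(\sqrt{-3 + t{\left(5 \right)}} \right)} Q{\left(15 \right)} = \left(-2 + \sqrt{-3 + 2}\right) \left(50 - 60\right) = \left(-2 + \sqrt{-1}\right) \left(50 - 60\right) = \left(-2 + i\right) \left(-10\right) = 20 - 10 i$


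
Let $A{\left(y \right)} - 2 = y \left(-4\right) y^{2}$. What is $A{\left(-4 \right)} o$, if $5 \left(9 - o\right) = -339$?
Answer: $\frac{99072}{5} \approx 19814.0$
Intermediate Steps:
$A{\left(y \right)} = 2 - 4 y^{3}$ ($A{\left(y \right)} = 2 + y \left(-4\right) y^{2} = 2 + - 4 y y^{2} = 2 - 4 y^{3}$)
$o = \frac{384}{5}$ ($o = 9 - - \frac{339}{5} = 9 + \frac{339}{5} = \frac{384}{5} \approx 76.8$)
$A{\left(-4 \right)} o = \left(2 - 4 \left(-4\right)^{3}\right) \frac{384}{5} = \left(2 - -256\right) \frac{384}{5} = \left(2 + 256\right) \frac{384}{5} = 258 \cdot \frac{384}{5} = \frac{99072}{5}$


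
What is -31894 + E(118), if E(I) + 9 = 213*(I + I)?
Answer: 18365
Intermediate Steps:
E(I) = -9 + 426*I (E(I) = -9 + 213*(I + I) = -9 + 213*(2*I) = -9 + 426*I)
-31894 + E(118) = -31894 + (-9 + 426*118) = -31894 + (-9 + 50268) = -31894 + 50259 = 18365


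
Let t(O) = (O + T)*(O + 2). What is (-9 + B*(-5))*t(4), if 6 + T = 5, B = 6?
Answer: -702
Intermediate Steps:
T = -1 (T = -6 + 5 = -1)
t(O) = (-1 + O)*(2 + O) (t(O) = (O - 1)*(O + 2) = (-1 + O)*(2 + O))
(-9 + B*(-5))*t(4) = (-9 + 6*(-5))*(-2 + 4 + 4**2) = (-9 - 30)*(-2 + 4 + 16) = -39*18 = -702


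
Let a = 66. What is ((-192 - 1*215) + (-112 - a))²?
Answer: 342225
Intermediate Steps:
((-192 - 1*215) + (-112 - a))² = ((-192 - 1*215) + (-112 - 1*66))² = ((-192 - 215) + (-112 - 66))² = (-407 - 178)² = (-585)² = 342225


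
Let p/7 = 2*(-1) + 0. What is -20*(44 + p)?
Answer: -600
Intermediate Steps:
p = -14 (p = 7*(2*(-1) + 0) = 7*(-2 + 0) = 7*(-2) = -14)
-20*(44 + p) = -20*(44 - 14) = -20*30 = -600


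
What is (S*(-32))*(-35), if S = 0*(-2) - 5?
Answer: -5600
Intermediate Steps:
S = -5 (S = 0 - 5 = -5)
(S*(-32))*(-35) = -5*(-32)*(-35) = 160*(-35) = -5600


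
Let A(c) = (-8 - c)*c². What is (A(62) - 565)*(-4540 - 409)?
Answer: 1334473105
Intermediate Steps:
A(c) = c²*(-8 - c)
(A(62) - 565)*(-4540 - 409) = (62²*(-8 - 1*62) - 565)*(-4540 - 409) = (3844*(-8 - 62) - 565)*(-4949) = (3844*(-70) - 565)*(-4949) = (-269080 - 565)*(-4949) = -269645*(-4949) = 1334473105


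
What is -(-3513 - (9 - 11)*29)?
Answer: 3455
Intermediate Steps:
-(-3513 - (9 - 11)*29) = -(-3513 - (-2)*29) = -(-3513 - 1*(-58)) = -(-3513 + 58) = -1*(-3455) = 3455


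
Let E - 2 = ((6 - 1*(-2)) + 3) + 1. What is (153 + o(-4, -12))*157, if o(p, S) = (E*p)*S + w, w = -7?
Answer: 128426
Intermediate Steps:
E = 14 (E = 2 + (((6 - 1*(-2)) + 3) + 1) = 2 + (((6 + 2) + 3) + 1) = 2 + ((8 + 3) + 1) = 2 + (11 + 1) = 2 + 12 = 14)
o(p, S) = -7 + 14*S*p (o(p, S) = (14*p)*S - 7 = 14*S*p - 7 = -7 + 14*S*p)
(153 + o(-4, -12))*157 = (153 + (-7 + 14*(-12)*(-4)))*157 = (153 + (-7 + 672))*157 = (153 + 665)*157 = 818*157 = 128426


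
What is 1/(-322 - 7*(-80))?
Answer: 1/238 ≈ 0.0042017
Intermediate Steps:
1/(-322 - 7*(-80)) = 1/(-322 + 560) = 1/238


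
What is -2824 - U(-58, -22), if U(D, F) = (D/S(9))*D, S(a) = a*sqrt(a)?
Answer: -79612/27 ≈ -2948.6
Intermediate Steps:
S(a) = a**(3/2)
U(D, F) = D**2/27 (U(D, F) = (D/(9**(3/2)))*D = (D/27)*D = D**2/27)
-2824 - U(-58, -22) = -2824 - (-58)**2/27 = -2824 - 3364/27 = -79612/27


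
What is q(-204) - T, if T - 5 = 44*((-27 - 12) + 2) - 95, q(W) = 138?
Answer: 1856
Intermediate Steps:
T = -1718 (T = 5 + (44*((-27 - 12) + 2) - 95) = 5 + (44*(-39 + 2) - 95) = 5 + (44*(-37) - 95) = 5 + (-1628 - 95) = 5 - 1723 = -1718)
q(-204) - T = 138 - 1*(-1718) = 138 + 1718 = 1856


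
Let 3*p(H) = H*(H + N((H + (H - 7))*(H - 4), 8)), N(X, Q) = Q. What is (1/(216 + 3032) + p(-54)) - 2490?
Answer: -5398175/3248 ≈ -1662.0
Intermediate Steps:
p(H) = H*(8 + H)/3 (p(H) = (H*(H + 8))/3 = (H*(8 + H))/3 = H*(8 + H)/3)
(1/(216 + 3032) + p(-54)) - 2490 = (1/(216 + 3032) + (⅓)*(-54)*(8 - 54)) - 2490 = (1/3248 + (⅓)*(-54)*(-46)) - 2490 = (1/3248 + 828) - 2490 = 2689345/3248 - 2490 = -5398175/3248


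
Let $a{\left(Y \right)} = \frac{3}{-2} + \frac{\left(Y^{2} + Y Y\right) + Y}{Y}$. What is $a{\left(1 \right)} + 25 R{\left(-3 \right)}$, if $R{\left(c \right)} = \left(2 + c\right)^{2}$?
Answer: $\frac{53}{2} \approx 26.5$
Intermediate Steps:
$a{\left(Y \right)} = - \frac{3}{2} + \frac{Y + 2 Y^{2}}{Y}$ ($a{\left(Y \right)} = 3 \left(- \frac{1}{2}\right) + \frac{\left(Y^{2} + Y^{2}\right) + Y}{Y} = - \frac{3}{2} + \frac{2 Y^{2} + Y}{Y} = - \frac{3}{2} + \frac{Y + 2 Y^{2}}{Y}$)
$a{\left(1 \right)} + 25 R{\left(-3 \right)} = \left(- \frac{1}{2} + 2 \cdot 1\right) + 25 \left(2 - 3\right)^{2} = \left(- \frac{1}{2} + 2\right) + 25 \left(-1\right)^{2} = \frac{3}{2} + 25 \cdot 1 = \frac{3}{2} + 25 = \frac{53}{2}$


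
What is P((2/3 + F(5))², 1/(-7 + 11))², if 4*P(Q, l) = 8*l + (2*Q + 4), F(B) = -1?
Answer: 196/81 ≈ 2.4198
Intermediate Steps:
P(Q, l) = 1 + Q/2 + 2*l (P(Q, l) = (8*l + (2*Q + 4))/4 = (8*l + (4 + 2*Q))/4 = (4 + 2*Q + 8*l)/4 = 1 + Q/2 + 2*l)
P((2/3 + F(5))², 1/(-7 + 11))² = (1 + (2/3 - 1)²/2 + 2/(-7 + 11))² = (1 + (2*(⅓) - 1)²/2 + 2/4)² = (1 + (⅔ - 1)²/2 + 2*(¼))² = (1 + (-⅓)²/2 + ½)² = (1 + (½)*(⅑) + ½)² = (1 + 1/18 + ½)² = (14/9)² = 196/81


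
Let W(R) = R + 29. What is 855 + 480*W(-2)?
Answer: 13815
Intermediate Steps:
W(R) = 29 + R
855 + 480*W(-2) = 855 + 480*(29 - 2) = 855 + 480*27 = 855 + 12960 = 13815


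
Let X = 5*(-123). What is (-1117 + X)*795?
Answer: -1376940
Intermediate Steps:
X = -615
(-1117 + X)*795 = (-1117 - 615)*795 = -1732*795 = -1376940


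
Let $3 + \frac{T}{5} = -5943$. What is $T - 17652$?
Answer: $-47382$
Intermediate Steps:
$T = -29730$ ($T = -15 + 5 \left(-5943\right) = -15 - 29715 = -29730$)
$T - 17652 = -29730 - 17652 = -47382$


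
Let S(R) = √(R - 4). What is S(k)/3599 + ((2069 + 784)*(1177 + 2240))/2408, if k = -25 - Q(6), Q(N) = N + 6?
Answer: 9748701/2408 + I*√41/3599 ≈ 4048.5 + 0.0017791*I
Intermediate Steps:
Q(N) = 6 + N
k = -37 (k = -25 - (6 + 6) = -25 - 1*12 = -25 - 12 = -37)
S(R) = √(-4 + R)
S(k)/3599 + ((2069 + 784)*(1177 + 2240))/2408 = √(-4 - 37)/3599 + ((2069 + 784)*(1177 + 2240))/2408 = √(-41)*(1/3599) + (2853*3417)*(1/2408) = (I*√41)*(1/3599) + 9748701*(1/2408) = I*√41/3599 + 9748701/2408 = 9748701/2408 + I*√41/3599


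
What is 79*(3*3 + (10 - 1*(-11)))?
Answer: 2370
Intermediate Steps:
79*(3*3 + (10 - 1*(-11))) = 79*(9 + (10 + 11)) = 79*(9 + 21) = 79*30 = 2370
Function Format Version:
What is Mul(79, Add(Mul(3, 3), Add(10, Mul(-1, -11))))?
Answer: 2370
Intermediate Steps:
Mul(79, Add(Mul(3, 3), Add(10, Mul(-1, -11)))) = Mul(79, Add(9, Add(10, 11))) = Mul(79, Add(9, 21)) = Mul(79, 30) = 2370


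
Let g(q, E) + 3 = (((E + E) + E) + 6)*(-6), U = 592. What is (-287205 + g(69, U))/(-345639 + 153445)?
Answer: 148950/96097 ≈ 1.5500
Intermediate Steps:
g(q, E) = -39 - 18*E (g(q, E) = -3 + (((E + E) + E) + 6)*(-6) = -3 + ((2*E + E) + 6)*(-6) = -3 + (3*E + 6)*(-6) = -3 + (6 + 3*E)*(-6) = -3 + (-36 - 18*E) = -39 - 18*E)
(-287205 + g(69, U))/(-345639 + 153445) = (-287205 + (-39 - 18*592))/(-345639 + 153445) = (-287205 + (-39 - 10656))/(-192194) = (-287205 - 10695)*(-1/192194) = -297900*(-1/192194) = 148950/96097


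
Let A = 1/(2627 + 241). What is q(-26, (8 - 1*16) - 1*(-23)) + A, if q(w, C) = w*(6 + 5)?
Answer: -820247/2868 ≈ -286.00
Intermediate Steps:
A = 1/2868 ≈ 0.00034868
q(w, C) = 11*w (q(w, C) = w*11 = 11*w)
q(-26, (8 - 1*16) - 1*(-23)) + A = 11*(-26) + 1/2868 = -286 + 1/2868 = -820247/2868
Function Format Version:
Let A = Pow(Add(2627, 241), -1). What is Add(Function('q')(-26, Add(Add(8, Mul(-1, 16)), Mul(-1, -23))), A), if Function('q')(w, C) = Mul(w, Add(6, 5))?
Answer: Rational(-820247, 2868) ≈ -286.00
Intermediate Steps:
A = Rational(1, 2868) (A = Pow(2868, -1) = Rational(1, 2868) ≈ 0.00034868)
Function('q')(w, C) = Mul(11, w) (Function('q')(w, C) = Mul(w, 11) = Mul(11, w))
Add(Function('q')(-26, Add(Add(8, Mul(-1, 16)), Mul(-1, -23))), A) = Add(Mul(11, -26), Rational(1, 2868)) = Add(-286, Rational(1, 2868)) = Rational(-820247, 2868)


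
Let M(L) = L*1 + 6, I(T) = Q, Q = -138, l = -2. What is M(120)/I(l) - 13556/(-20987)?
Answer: -128939/482701 ≈ -0.26712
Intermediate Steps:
I(T) = -138
M(L) = 6 + L (M(L) = L + 6 = 6 + L)
M(120)/I(l) - 13556/(-20987) = (6 + 120)/(-138) - 13556/(-20987) = 126*(-1/138) - 13556*(-1/20987) = -21/23 + 13556/20987 = -128939/482701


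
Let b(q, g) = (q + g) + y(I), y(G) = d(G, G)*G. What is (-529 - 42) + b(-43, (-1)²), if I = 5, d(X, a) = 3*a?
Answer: -538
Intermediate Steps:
y(G) = 3*G² (y(G) = (3*G)*G = 3*G²)
b(q, g) = 75 + g + q (b(q, g) = (q + g) + 3*5² = (g + q) + 3*25 = (g + q) + 75 = 75 + g + q)
(-529 - 42) + b(-43, (-1)²) = (-529 - 42) + (75 + (-1)² - 43) = -571 + (75 + 1 - 43) = -571 + 33 = -538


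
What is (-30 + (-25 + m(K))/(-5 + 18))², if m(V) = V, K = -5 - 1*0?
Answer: 176400/169 ≈ 1043.8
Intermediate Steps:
K = -5 (K = -5 + 0 = -5)
(-30 + (-25 + m(K))/(-5 + 18))² = (-30 + (-25 - 5)/(-5 + 18))² = (-30 - 30/13)² = (-420/13)² = 176400/169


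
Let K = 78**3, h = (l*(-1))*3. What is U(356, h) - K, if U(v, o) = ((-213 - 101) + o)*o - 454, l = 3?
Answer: -472099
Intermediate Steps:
h = -9 (h = (3*(-1))*3 = -3*3 = -9)
U(v, o) = -454 + o*(-314 + o) (U(v, o) = (-314 + o)*o - 454 = o*(-314 + o) - 454 = -454 + o*(-314 + o))
K = 474552
U(356, h) - K = (-454 + (-9)**2 - 314*(-9)) - 1*474552 = (-454 + 81 + 2826) - 474552 = 2453 - 474552 = -472099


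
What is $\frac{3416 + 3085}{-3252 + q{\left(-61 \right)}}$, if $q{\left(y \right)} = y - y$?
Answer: $- \frac{2167}{1084} \approx -1.9991$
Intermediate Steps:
$q{\left(y \right)} = 0$
$\frac{3416 + 3085}{-3252 + q{\left(-61 \right)}} = \frac{3416 + 3085}{-3252 + 0} = \frac{6501}{-3252} = 6501 \left(- \frac{1}{3252}\right) = - \frac{2167}{1084}$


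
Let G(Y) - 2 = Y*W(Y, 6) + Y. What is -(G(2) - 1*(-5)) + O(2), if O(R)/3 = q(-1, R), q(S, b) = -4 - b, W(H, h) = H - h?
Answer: -19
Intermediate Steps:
G(Y) = 2 + Y + Y*(-6 + Y) (G(Y) = 2 + (Y*(Y - 1*6) + Y) = 2 + (Y*(Y - 6) + Y) = 2 + (Y*(-6 + Y) + Y) = 2 + (Y + Y*(-6 + Y)) = 2 + Y + Y*(-6 + Y))
O(R) = -12 - 3*R (O(R) = 3*(-4 - R) = -12 - 3*R)
-(G(2) - 1*(-5)) + O(2) = -((2 + 2 + 2*(-6 + 2)) - 1*(-5)) + (-12 - 3*2) = -((2 + 2 + 2*(-4)) + 5) + (-12 - 6) = -((2 + 2 - 8) + 5) - 18 = -(-4 + 5) - 18 = -1*1 - 18 = -1 - 18 = -19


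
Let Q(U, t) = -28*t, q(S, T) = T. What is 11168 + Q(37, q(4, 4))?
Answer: 11056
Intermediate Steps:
11168 + Q(37, q(4, 4)) = 11168 - 28*4 = 11168 - 112 = 11056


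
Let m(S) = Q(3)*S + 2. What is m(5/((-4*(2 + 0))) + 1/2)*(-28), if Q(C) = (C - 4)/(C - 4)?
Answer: -105/2 ≈ -52.500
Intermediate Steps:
Q(C) = 1 (Q(C) = (-4 + C)/(-4 + C) = 1)
m(S) = 2 + S (m(S) = 1*S + 2 = S + 2 = 2 + S)
m(5/((-4*(2 + 0))) + 1/2)*(-28) = (2 + (5/((-4*(2 + 0))) + 1/2))*(-28) = (2 + (5/((-4*2)) + 1*(½)))*(-28) = (2 + (5/(-8) + ½))*(-28) = (2 + (5*(-⅛) + ½))*(-28) = (2 + (-5/8 + ½))*(-28) = (2 - ⅛)*(-28) = (15/8)*(-28) = -105/2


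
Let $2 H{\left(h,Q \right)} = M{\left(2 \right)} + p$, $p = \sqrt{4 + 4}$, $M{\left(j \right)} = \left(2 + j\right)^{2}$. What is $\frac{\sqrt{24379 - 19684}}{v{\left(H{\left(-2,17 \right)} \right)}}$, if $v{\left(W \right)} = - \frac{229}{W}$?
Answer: $\frac{\sqrt{4695} \left(-8 - \sqrt{2}\right)}{229} \approx -2.8169$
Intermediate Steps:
$p = 2 \sqrt{2}$ ($p = \sqrt{8} = 2 \sqrt{2} \approx 2.8284$)
$H{\left(h,Q \right)} = 8 + \sqrt{2}$ ($H{\left(h,Q \right)} = \frac{\left(2 + 2\right)^{2} + 2 \sqrt{2}}{2} = \frac{4^{2} + 2 \sqrt{2}}{2} = \frac{16 + 2 \sqrt{2}}{2} = 8 + \sqrt{2}$)
$\frac{\sqrt{24379 - 19684}}{v{\left(H{\left(-2,17 \right)} \right)}} = \frac{\sqrt{24379 - 19684}}{\left(-229\right) \frac{1}{8 + \sqrt{2}}} = \sqrt{4695} \left(- \frac{8}{229} - \frac{\sqrt{2}}{229}\right)$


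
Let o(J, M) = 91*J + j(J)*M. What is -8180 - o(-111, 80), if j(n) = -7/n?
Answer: 212671/111 ≈ 1916.0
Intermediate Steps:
o(J, M) = 91*J - 7*M/J (o(J, M) = 91*J + (-7/J)*M = 91*J - 7*M/J)
-8180 - o(-111, 80) = -8180 - (91*(-111) - 7*80/(-111)) = -8180 - (-10101 - 7*80*(-1/111)) = -8180 - (-10101 + 560/111) = -8180 - 1*(-1120651/111) = -8180 + 1120651/111 = 212671/111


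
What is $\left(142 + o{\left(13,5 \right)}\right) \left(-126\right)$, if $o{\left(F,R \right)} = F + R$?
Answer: $-20160$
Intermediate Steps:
$\left(142 + o{\left(13,5 \right)}\right) \left(-126\right) = \left(142 + \left(13 + 5\right)\right) \left(-126\right) = \left(142 + 18\right) \left(-126\right) = 160 \left(-126\right) = -20160$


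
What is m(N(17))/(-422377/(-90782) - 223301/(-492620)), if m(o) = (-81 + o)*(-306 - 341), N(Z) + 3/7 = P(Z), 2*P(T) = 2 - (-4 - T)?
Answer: 7081720260157730/799200741927 ≈ 8861.0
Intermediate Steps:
P(T) = 3 + T/2 (P(T) = (2 - (-4 - T))/2 = (2 + (4 + T))/2 = (6 + T)/2 = 3 + T/2)
N(Z) = 18/7 + Z/2 (N(Z) = -3/7 + (3 + Z/2) = 18/7 + Z/2)
m(o) = 52407 - 647*o (m(o) = (-81 + o)*(-647) = 52407 - 647*o)
m(N(17))/(-422377/(-90782) - 223301/(-492620)) = (52407 - 647*(18/7 + (½)*17))/(-422377/(-90782) - 223301/(-492620)) = (52407 - 647*(18/7 + 17/2))/(-422377*(-1/90782) - 223301*(-1/492620)) = (52407 - 647*155/14)/(422377/90782 + 223301/492620) = (52407 - 100285/14)/(114171534561/22360514420) = (633413/14)*(22360514420/114171534561) = 7081720260157730/799200741927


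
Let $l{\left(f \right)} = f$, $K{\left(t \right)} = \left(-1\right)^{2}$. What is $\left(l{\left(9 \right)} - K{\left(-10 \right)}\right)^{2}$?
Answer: $64$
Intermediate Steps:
$K{\left(t \right)} = 1$
$\left(l{\left(9 \right)} - K{\left(-10 \right)}\right)^{2} = \left(9 - 1\right)^{2} = 8^{2} = 64$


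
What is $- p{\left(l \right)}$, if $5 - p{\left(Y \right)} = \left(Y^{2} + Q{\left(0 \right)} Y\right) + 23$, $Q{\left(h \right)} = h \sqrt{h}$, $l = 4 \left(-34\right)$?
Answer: $18514$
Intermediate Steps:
$l = -136$
$Q{\left(h \right)} = h^{\frac{3}{2}}$
$p{\left(Y \right)} = -18 - Y^{2}$ ($p{\left(Y \right)} = 5 - \left(\left(Y^{2} + 0^{\frac{3}{2}} Y\right) + 23\right) = 5 - \left(\left(Y^{2} + 0 Y\right) + 23\right) = 5 - \left(\left(Y^{2} + 0\right) + 23\right) = 5 - \left(Y^{2} + 23\right) = 5 - \left(23 + Y^{2}\right) = -18 - Y^{2}$)
$- p{\left(l \right)} = - (-18 - \left(-136\right)^{2}) = - (-18 - 18496) = \left(-1\right) \left(-18514\right) = 18514$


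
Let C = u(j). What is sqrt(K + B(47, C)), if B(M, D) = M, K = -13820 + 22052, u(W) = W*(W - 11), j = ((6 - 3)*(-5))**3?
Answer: sqrt(8279) ≈ 90.989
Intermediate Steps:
j = -3375 (j = (3*(-5))**3 = (-15)**3 = -3375)
u(W) = W*(-11 + W)
C = 11427750 (C = -3375*(-11 - 3375) = -3375*(-3386) = 11427750)
K = 8232
sqrt(K + B(47, C)) = sqrt(8232 + 47) = sqrt(8279)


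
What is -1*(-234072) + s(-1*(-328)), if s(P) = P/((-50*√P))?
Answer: 234072 - √82/25 ≈ 2.3407e+5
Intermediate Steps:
s(P) = -√P/50 (s(P) = P*(-1/(50*√P)) = -√P/50)
-1*(-234072) + s(-1*(-328)) = -1*(-234072) - √328/50 = 234072 - √82/25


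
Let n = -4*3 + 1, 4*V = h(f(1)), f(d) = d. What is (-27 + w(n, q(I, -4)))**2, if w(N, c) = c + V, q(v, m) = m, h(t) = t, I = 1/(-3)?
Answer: 15129/16 ≈ 945.56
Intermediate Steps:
I = -1/3 (I = 1*(-1/3) = -1/3 ≈ -0.33333)
V = 1/4 (V = (1/4)*1 = 1/4 ≈ 0.25000)
n = -11 (n = -12 + 1 = -11)
w(N, c) = 1/4 + c (w(N, c) = c + 1/4 = 1/4 + c)
(-27 + w(n, q(I, -4)))**2 = (-27 + (1/4 - 4))**2 = (-27 - 15/4)**2 = (-123/4)**2 = 15129/16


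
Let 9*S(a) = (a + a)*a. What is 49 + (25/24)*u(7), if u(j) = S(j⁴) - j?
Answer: 288249059/216 ≈ 1.3345e+6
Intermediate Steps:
S(a) = 2*a²/9 (S(a) = ((a + a)*a)/9 = ((2*a)*a)/9 = (2*a²)/9 = 2*a²/9)
u(j) = -j + 2*j⁸/9 (u(j) = 2*(j⁴)²/9 - j = 2*j⁸/9 - j = -j + 2*j⁸/9)
49 + (25/24)*u(7) = 49 + (25/24)*(-1*7 + (2/9)*7⁸) = 49 + (25*(1/24))*(-7 + (2/9)*5764801) = 49 + 25*(-7 + 11529602/9)/24 = 49 + (25/24)*(11529539/9) = 49 + 288238475/216 = 288249059/216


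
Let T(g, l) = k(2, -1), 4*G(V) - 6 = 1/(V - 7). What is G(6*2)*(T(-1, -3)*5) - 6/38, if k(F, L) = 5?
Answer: 2933/76 ≈ 38.592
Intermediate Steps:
G(V) = 3/2 + 1/(4*(-7 + V)) (G(V) = 3/2 + 1/(4*(V - 7)) = 3/2 + 1/(4*(-7 + V)))
T(g, l) = 5
G(6*2)*(T(-1, -3)*5) - 6/38 = ((-41 + 6*(6*2))/(4*(-7 + 6*2)))*(5*5) - 6/38 = ((-41 + 6*12)/(4*(-7 + 12)))*25 - 6*1/38 = ((¼)*(-41 + 72)/5)*25 - 3/19 = ((¼)*(⅕)*31)*25 - 3/19 = (31/20)*25 - 3/19 = 155/4 - 3/19 = 2933/76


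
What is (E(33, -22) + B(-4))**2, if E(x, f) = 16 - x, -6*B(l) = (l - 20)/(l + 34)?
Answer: 64009/225 ≈ 284.48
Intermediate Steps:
B(l) = -(-20 + l)/(6*(34 + l)) (B(l) = -(l - 20)/(6*(l + 34)) = -(-20 + l)/(6*(34 + l)))
(E(33, -22) + B(-4))**2 = ((16 - 1*33) + (20 - 1*(-4))/(6*(34 - 4)))**2 = ((16 - 33) + (1/6)*(20 + 4)/30)**2 = (-17 + (1/6)*(1/30)*24)**2 = (-17 + 2/15)**2 = (-253/15)**2 = 64009/225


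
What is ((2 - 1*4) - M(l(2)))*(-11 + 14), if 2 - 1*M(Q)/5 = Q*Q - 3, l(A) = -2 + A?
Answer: -81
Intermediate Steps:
M(Q) = 25 - 5*Q² (M(Q) = 10 - 5*(Q*Q - 3) = 10 - 5*(Q² - 3) = 10 - 5*(-3 + Q²) = 10 + (15 - 5*Q²) = 25 - 5*Q²)
((2 - 1*4) - M(l(2)))*(-11 + 14) = ((2 - 1*4) - (25 - 5*(-2 + 2)²))*(-11 + 14) = ((2 - 4) - (25 - 5*0²))*3 = (-2 - (25 - 5*0))*3 = (-2 - (25 + 0))*3 = (-2 - 1*25)*3 = (-2 - 25)*3 = -27*3 = -81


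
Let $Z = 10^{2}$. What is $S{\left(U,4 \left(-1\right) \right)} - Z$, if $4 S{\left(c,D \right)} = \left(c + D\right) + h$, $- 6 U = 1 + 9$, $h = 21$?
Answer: $- \frac{577}{6} \approx -96.167$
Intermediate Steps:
$U = - \frac{5}{3}$ ($U = - \frac{1 + 9}{6} = \left(- \frac{1}{6}\right) 10 = - \frac{5}{3} \approx -1.6667$)
$S{\left(c,D \right)} = \frac{21}{4} + \frac{D}{4} + \frac{c}{4}$ ($S{\left(c,D \right)} = \frac{\left(c + D\right) + 21}{4} = \frac{\left(D + c\right) + 21}{4} = \frac{21 + D + c}{4} = \frac{21}{4} + \frac{D}{4} + \frac{c}{4}$)
$Z = 100$
$S{\left(U,4 \left(-1\right) \right)} - Z = \left(\frac{21}{4} + \frac{4 \left(-1\right)}{4} + \frac{1}{4} \left(- \frac{5}{3}\right)\right) - 100 = \left(\frac{21}{4} + \frac{1}{4} \left(-4\right) - \frac{5}{12}\right) - 100 = \left(\frac{21}{4} - 1 - \frac{5}{12}\right) - 100 = \frac{23}{6} - 100 = - \frac{577}{6}$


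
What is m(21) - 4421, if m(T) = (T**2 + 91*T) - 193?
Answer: -2262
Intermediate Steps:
m(T) = -193 + T**2 + 91*T
m(21) - 4421 = (-193 + 21**2 + 91*21) - 4421 = (-193 + 441 + 1911) - 4421 = 2159 - 4421 = -2262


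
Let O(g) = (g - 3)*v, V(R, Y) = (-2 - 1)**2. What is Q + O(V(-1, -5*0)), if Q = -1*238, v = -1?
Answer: -244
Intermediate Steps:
V(R, Y) = 9 (V(R, Y) = (-3)**2 = 9)
Q = -238
O(g) = 3 - g (O(g) = (g - 3)*(-1) = (-3 + g)*(-1) = 3 - g)
Q + O(V(-1, -5*0)) = -238 + (3 - 1*9) = -238 + (3 - 9) = -238 - 6 = -244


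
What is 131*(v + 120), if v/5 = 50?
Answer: 48470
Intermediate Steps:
v = 250 (v = 5*50 = 250)
131*(v + 120) = 131*(250 + 120) = 131*370 = 48470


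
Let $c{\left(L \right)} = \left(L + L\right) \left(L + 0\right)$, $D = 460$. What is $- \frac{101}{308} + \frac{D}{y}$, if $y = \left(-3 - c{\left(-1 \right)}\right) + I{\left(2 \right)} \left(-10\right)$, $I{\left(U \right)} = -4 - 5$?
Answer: $\frac{26619}{5236} \approx 5.0838$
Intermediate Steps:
$c{\left(L \right)} = 2 L^{2}$ ($c{\left(L \right)} = 2 L L = 2 L^{2}$)
$I{\left(U \right)} = -9$
$y = 85$ ($y = \left(-3 - 2 \left(-1\right)^{2}\right) - -90 = \left(-3 - 2 \cdot 1\right) + 90 = \left(-3 - 2\right) + 90 = -5 + 90 = 85$)
$- \frac{101}{308} + \frac{D}{y} = - \frac{101}{308} + \frac{460}{85} = \left(-101\right) \frac{1}{308} + 460 \cdot \frac{1}{85} = - \frac{101}{308} + \frac{92}{17} = \frac{26619}{5236}$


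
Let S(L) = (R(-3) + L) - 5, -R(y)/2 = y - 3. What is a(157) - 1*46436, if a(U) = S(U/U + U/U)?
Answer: -46427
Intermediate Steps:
R(y) = 6 - 2*y (R(y) = -2*(y - 3) = -2*(-3 + y) = 6 - 2*y)
S(L) = 7 + L (S(L) = ((6 - 2*(-3)) + L) - 5 = ((6 + 6) + L) - 5 = (12 + L) - 5 = 7 + L)
a(U) = 9 (a(U) = 7 + (U/U + U/U) = 7 + (1 + 1) = 7 + 2 = 9)
a(157) - 1*46436 = 9 - 1*46436 = 9 - 46436 = -46427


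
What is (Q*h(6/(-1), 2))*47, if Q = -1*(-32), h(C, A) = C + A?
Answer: -6016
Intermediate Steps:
h(C, A) = A + C
Q = 32
(Q*h(6/(-1), 2))*47 = (32*(2 + 6/(-1)))*47 = (32*(2 + 6*(-1)))*47 = (32*(2 - 6))*47 = (32*(-4))*47 = -128*47 = -6016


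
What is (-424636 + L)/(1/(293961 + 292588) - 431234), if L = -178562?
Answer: 353805183702/252939871465 ≈ 1.3988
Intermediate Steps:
(-424636 + L)/(1/(293961 + 292588) - 431234) = (-424636 - 178562)/(1/(293961 + 292588) - 431234) = -603198/(1/586549 - 431234) = -603198/(-252939871465/586549) = -603198*(-586549/252939871465) = 353805183702/252939871465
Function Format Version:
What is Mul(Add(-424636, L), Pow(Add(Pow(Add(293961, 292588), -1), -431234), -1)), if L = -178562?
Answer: Rational(353805183702, 252939871465) ≈ 1.3988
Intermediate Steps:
Mul(Add(-424636, L), Pow(Add(Pow(Add(293961, 292588), -1), -431234), -1)) = Mul(Add(-424636, -178562), Pow(Add(Pow(Add(293961, 292588), -1), -431234), -1)) = Mul(-603198, Pow(Add(Pow(586549, -1), -431234), -1)) = Mul(-603198, Pow(Add(Rational(1, 586549), -431234), -1)) = Mul(-603198, Pow(Rational(-252939871465, 586549), -1)) = Mul(-603198, Rational(-586549, 252939871465)) = Rational(353805183702, 252939871465)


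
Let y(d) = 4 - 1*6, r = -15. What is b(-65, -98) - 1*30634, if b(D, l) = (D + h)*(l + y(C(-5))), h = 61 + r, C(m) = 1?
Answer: -28734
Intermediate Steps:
h = 46 (h = 61 - 15 = 46)
y(d) = -2 (y(d) = 4 - 6 = -2)
b(D, l) = (-2 + l)*(46 + D) (b(D, l) = (D + 46)*(l - 2) = (46 + D)*(-2 + l) = (-2 + l)*(46 + D))
b(-65, -98) - 1*30634 = (-92 - 2*(-65) + 46*(-98) - 65*(-98)) - 1*30634 = (-92 + 130 - 4508 + 6370) - 30634 = 1900 - 30634 = -28734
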